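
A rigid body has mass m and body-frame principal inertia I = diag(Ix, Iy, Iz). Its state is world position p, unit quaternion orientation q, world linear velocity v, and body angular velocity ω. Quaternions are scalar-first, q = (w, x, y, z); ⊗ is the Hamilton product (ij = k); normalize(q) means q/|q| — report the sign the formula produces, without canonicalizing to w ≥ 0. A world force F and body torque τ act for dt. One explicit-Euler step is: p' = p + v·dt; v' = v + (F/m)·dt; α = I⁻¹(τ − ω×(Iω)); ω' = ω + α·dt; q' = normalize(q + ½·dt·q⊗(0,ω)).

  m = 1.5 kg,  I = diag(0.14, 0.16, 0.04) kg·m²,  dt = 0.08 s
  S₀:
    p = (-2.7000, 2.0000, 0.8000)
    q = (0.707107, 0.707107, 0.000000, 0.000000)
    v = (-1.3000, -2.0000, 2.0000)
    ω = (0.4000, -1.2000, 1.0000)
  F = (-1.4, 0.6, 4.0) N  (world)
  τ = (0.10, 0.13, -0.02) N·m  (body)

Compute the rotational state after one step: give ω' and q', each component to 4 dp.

ω×(Iω) gyroscopic = (0.1440, 0.0400, -0.0096)
angular accel α = (-0.3143, 0.5625, -0.2600)
ω' = ω + α·dt = (0.3749, -1.1550, 0.9792)
q⊗(0,ω) = (-0.2828428, 0.2828428, -1.5556354, -0.1414214)
q' = normalize(q + ½dt·q⊗(0,ω)) = (0.6944, 0.7169, -0.0621, -0.0056)

ω' = (0.3749, -1.1550, 0.9792)
q' = (0.6944, 0.7169, -0.0621, -0.0056)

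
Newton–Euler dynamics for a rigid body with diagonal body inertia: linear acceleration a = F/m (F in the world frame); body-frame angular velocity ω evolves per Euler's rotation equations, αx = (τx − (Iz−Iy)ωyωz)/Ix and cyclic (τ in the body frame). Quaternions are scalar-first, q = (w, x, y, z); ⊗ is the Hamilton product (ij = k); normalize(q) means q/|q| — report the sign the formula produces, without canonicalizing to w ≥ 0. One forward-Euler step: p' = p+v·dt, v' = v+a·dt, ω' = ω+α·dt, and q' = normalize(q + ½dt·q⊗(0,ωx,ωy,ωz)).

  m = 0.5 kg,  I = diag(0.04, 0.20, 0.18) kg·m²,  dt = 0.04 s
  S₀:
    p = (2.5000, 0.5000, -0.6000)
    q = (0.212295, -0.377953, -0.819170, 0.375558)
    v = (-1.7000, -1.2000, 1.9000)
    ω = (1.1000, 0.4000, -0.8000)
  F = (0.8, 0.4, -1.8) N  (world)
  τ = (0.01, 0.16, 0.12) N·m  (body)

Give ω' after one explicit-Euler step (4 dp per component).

ω×(Iω) gyroscopic = (0.0064, 0.1232, 0.0704)
α = I⁻¹(τ − ω×Iω) = (0.0900, 0.1840, 0.2756)
ω' = ω + α·dt = (1.1036, 0.4074, -0.7890)

ω' = (1.1036, 0.4074, -0.7890)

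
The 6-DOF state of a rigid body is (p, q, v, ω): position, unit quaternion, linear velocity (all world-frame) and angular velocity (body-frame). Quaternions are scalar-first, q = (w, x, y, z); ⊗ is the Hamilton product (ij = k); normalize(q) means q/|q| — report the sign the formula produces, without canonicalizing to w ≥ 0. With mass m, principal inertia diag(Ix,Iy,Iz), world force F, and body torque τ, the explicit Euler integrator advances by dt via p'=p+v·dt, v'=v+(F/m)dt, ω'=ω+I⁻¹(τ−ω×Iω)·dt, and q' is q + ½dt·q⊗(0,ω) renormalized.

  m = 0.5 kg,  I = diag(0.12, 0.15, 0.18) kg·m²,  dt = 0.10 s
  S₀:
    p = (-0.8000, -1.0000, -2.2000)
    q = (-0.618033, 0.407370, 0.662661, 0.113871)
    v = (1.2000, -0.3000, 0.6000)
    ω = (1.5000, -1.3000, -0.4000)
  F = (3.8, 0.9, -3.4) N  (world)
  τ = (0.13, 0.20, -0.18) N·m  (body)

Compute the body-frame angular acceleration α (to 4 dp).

gyro term ω×Iω = (0.0156, 0.0360, -0.0585)
(τ − ω×Iω)/I = (0.9533, 1.0933, -0.6750)

α = (0.9533, 1.0933, -0.6750)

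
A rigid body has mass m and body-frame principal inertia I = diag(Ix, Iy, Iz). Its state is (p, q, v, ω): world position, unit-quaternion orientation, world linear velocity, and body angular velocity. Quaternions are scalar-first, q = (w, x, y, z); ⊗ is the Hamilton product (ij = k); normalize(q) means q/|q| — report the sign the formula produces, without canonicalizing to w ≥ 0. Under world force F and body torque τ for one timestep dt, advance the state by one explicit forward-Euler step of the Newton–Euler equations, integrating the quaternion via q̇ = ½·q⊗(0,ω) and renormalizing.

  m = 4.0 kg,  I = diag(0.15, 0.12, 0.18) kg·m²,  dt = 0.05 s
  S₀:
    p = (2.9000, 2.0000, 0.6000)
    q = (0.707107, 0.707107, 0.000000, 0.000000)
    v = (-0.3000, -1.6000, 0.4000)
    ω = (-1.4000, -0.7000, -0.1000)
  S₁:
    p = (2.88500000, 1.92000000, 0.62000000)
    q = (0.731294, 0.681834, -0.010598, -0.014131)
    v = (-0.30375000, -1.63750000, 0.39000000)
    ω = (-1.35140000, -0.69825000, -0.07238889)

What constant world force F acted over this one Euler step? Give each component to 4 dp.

v₁ − v₀ = (-0.00375000, -0.03750000, -0.01000000)
F = m·Δv/dt = (-0.3000, -3.0000, -0.8000)

F = (-0.3000, -3.0000, -0.8000)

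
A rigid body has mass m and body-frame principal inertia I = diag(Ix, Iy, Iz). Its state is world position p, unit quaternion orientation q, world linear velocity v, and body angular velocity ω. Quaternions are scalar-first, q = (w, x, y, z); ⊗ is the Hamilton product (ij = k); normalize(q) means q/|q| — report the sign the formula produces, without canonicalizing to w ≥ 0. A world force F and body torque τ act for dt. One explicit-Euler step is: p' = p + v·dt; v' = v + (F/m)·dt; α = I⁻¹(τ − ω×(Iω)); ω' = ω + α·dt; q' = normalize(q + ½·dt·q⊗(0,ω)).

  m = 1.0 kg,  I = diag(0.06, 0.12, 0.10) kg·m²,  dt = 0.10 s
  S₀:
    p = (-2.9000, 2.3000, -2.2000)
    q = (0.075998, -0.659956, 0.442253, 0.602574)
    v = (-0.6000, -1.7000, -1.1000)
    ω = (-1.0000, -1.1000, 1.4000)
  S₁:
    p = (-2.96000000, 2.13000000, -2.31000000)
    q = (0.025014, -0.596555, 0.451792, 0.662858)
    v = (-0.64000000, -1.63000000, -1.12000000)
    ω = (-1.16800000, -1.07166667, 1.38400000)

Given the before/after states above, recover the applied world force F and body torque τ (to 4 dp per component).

F = (-0.4000, 0.7000, -0.2000)
τ = (-0.0700, 0.0900, 0.0500)

v₁ − v₀ = (-0.04000000, 0.07000000, -0.02000000)
m·(v₁−v₀)/dt = (-0.4000, 0.7000, -0.2000)
rate change Δω = (-0.16800000, 0.02833333, -0.01600000)
I·α + gyro = (-0.0700, 0.0900, 0.0500)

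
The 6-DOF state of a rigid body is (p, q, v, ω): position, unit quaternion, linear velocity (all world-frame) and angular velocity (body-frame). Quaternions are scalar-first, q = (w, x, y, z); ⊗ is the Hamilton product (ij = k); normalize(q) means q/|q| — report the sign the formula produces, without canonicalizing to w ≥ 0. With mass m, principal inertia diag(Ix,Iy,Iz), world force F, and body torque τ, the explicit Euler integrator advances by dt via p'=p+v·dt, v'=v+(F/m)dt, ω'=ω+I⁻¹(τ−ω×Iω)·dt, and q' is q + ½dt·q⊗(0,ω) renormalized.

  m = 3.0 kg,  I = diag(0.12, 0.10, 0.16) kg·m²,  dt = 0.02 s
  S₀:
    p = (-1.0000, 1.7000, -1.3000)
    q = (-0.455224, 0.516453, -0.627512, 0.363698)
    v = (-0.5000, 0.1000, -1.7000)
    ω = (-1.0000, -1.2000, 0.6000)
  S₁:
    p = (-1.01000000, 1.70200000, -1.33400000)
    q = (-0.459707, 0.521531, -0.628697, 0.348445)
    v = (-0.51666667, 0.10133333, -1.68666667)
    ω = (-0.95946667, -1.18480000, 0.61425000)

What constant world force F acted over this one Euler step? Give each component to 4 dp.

Δv = v₁−v₀ = (-0.01666667, 0.00133333, 0.01333333)
applied force F = (-2.5000, 0.2000, 2.0000)

F = (-2.5000, 0.2000, 2.0000)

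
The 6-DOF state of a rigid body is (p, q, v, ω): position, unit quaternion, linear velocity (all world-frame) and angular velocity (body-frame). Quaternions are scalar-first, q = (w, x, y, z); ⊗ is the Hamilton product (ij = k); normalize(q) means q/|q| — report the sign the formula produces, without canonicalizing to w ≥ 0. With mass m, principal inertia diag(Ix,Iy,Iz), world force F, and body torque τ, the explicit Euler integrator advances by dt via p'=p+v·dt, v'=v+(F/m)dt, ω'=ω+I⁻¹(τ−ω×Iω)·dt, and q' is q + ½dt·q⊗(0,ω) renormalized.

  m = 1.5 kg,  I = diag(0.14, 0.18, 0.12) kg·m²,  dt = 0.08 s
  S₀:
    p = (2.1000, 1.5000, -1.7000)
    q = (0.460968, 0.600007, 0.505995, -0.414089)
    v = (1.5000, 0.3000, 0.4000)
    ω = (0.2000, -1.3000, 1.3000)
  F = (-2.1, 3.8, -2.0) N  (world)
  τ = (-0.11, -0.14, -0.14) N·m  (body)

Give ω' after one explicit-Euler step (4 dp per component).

ω' = (0.0792, -1.3645, 1.2136)

precession coupling ω×(Iω) = (0.1014, 0.0052, -0.0104)
(τ − ω×Iω)/I = (-1.5100, -0.8067, -1.0800)
ω + α·dt = (0.0792, -1.3645, 1.2136)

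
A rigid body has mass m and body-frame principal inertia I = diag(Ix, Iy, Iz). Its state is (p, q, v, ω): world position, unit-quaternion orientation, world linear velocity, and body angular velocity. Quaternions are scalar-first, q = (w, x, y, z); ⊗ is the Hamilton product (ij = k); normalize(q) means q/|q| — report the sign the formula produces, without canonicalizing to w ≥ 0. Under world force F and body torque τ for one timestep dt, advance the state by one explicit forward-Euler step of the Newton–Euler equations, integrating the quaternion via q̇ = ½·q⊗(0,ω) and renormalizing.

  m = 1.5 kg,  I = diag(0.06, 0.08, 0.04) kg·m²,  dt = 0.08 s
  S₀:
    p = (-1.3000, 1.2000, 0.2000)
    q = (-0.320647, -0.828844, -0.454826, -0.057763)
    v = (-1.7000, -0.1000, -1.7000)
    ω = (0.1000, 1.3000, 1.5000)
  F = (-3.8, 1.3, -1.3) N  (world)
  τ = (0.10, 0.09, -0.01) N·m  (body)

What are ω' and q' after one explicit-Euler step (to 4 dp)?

ω' = (0.3373, 1.3870, 1.4748)
q' = (-0.2893, -0.8517, -0.4207, -0.1179)

α = I⁻¹(τ − ω×Iω) = (2.9667, 1.0875, -0.3150)
new body rate ω' = (0.3373, 1.3870, 1.4748)
q⊗(0,ω) = (0.7608027, -0.6392118, 0.8206486, -1.5129851)
q' = normalize(q + ½dt·q⊗(0,ω)) = (-0.2893, -0.8517, -0.4207, -0.1179)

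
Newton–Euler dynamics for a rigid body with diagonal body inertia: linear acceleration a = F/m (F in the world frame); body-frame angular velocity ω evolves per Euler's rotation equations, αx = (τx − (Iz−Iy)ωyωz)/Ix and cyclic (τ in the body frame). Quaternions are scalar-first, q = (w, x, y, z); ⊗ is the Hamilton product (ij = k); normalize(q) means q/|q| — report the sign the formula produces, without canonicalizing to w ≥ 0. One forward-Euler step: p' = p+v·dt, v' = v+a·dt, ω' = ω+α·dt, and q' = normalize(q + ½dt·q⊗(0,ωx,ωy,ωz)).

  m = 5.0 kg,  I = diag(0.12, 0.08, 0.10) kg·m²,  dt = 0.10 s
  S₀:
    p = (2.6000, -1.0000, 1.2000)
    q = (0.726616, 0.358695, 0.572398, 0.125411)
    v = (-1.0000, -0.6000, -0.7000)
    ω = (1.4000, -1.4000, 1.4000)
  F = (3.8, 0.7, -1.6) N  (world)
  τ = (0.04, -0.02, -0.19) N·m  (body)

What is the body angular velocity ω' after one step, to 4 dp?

ω×(Iω) gyroscopic = (-0.0392, 0.0392, 0.0784)
α = I⁻¹(τ − ω×Iω) = (0.6600, -0.7400, -2.6840)
ω' = ω + α·dt = (1.4660, -1.4740, 1.1316)

ω' = (1.4660, -1.4740, 1.1316)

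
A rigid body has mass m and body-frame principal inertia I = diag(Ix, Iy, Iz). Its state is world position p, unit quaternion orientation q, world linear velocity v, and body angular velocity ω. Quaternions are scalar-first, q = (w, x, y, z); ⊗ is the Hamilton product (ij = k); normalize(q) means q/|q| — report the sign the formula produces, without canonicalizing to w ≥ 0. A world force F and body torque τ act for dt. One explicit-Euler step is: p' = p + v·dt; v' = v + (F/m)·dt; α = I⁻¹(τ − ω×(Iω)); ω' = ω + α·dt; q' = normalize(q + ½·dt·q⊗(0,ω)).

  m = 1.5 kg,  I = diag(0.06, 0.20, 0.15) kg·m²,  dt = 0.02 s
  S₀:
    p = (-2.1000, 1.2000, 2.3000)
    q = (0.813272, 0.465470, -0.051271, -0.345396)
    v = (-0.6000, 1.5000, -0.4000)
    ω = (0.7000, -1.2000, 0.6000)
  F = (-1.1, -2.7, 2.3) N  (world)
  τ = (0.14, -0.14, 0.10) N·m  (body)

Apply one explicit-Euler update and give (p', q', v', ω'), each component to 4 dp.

p' = (-2.1120, 1.2300, 2.2920)
q' = (0.8114, 0.4667, -0.0662, -0.3457)
v' = (-0.6147, 1.4640, -0.3693)
ω' = (0.7347, -1.2102, 0.6290)

precession coupling ω×(Iω) = (0.0360, -0.0378, -0.1176)
(τ − ω×Iω)/I = (1.7333, -0.5110, 1.4507)
ω + α·dt = (0.7347, -1.2102, 0.6290)
2q̇ = q⊗(0,ω) = (-0.1801166, 0.1240526, -1.4969856, -0.0347111)
updated quaternion q' = (0.8114, 0.4667, -0.0662, -0.3457)
new position p' = (-2.1120, 1.2300, 2.2920)
v + (F/m)dt = (-0.6147, 1.4640, -0.3693)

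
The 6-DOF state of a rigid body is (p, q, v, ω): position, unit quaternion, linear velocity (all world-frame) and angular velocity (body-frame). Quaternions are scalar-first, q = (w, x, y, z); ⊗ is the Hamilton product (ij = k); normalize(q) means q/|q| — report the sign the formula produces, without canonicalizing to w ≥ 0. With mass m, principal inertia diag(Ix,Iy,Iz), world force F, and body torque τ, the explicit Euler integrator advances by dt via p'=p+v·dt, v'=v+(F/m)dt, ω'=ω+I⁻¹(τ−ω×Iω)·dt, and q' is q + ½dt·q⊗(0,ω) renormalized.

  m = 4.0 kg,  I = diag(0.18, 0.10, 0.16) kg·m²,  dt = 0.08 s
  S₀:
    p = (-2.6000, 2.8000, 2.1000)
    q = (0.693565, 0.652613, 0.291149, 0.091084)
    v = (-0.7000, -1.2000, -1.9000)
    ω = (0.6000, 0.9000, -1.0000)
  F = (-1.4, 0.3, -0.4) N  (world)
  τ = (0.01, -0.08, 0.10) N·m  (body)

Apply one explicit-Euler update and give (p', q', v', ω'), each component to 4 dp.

p' = (-2.6560, 2.7040, 1.9480)
q' = (0.6699, 0.6532, 0.3438, 0.0797)
v' = (-0.7280, -1.1940, -1.9080)
ω' = (0.6284, 0.8456, -0.9284)

gyro term ω×Iω = (-0.0540, -0.0120, -0.0432)
angular accel α = (0.3556, -0.6800, 0.8950)
new body rate ω' = (0.6284, 0.8456, -0.9284)
Hamilton product q⊗(0,ω) = (-0.5625179, 0.0430144, 1.3314719, -0.2809027)
q' = normalize(q + ½dt·q⊗(0,ω)) = (0.6699, 0.6532, 0.3438, 0.0797)
a = F/m = (-0.3500, 0.0750, -0.1000)
p + v·dt = (-2.6560, 2.7040, 1.9480)
new velocity v' = (-0.7280, -1.1940, -1.9080)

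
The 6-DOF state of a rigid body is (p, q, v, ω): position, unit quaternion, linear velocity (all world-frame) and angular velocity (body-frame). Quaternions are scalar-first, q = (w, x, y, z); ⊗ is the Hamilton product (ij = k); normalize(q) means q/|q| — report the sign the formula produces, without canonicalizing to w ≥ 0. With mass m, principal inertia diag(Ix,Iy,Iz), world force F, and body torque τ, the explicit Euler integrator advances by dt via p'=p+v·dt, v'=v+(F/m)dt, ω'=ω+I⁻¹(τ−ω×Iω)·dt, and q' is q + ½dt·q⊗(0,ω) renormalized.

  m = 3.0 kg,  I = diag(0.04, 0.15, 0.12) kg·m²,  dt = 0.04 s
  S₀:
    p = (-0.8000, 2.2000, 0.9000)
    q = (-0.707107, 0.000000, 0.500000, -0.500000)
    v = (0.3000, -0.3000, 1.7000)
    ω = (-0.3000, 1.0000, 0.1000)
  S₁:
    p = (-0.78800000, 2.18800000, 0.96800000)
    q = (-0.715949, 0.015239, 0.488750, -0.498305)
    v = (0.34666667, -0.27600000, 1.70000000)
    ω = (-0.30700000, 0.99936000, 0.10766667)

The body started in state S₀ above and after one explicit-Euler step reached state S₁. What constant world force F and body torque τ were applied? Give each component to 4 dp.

F = (3.5000, 1.8000, 0.0000)
τ = (-0.0100, 0.0000, -0.0100)

Δv = v₁−v₀ = (0.04666667, 0.02400000, 0.00000000)
m·(v₁−v₀)/dt = (3.5000, 1.8000, 0.0000)
Δω = ω₁−ω₀ = (-0.00700000, -0.00064000, 0.00766667)
gyro term ω₀×Iω₀ = (-0.0030, 0.0024, -0.0330)
I·α + gyro = (-0.0100, 0.0000, -0.0100)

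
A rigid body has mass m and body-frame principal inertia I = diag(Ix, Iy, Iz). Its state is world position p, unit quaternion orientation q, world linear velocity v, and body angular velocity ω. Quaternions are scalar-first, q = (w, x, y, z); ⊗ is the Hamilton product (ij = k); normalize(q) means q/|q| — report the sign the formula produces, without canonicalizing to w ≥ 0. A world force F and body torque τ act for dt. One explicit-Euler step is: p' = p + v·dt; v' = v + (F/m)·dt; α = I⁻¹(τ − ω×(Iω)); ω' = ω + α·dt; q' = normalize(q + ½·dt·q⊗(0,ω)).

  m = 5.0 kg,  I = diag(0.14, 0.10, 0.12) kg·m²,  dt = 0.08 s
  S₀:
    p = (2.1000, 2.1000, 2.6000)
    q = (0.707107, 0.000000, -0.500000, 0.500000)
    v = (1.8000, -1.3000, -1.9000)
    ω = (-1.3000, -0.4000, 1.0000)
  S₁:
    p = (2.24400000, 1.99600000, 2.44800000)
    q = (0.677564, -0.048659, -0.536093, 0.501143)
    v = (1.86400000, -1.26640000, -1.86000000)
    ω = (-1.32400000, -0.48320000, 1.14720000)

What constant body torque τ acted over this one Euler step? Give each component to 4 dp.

τ = (-0.0500, -0.1300, 0.2000)

ω₁ − ω₀ = (-0.02400000, -0.08320000, 0.14720000)
ω₀×(Iω₀) = (-0.0080, -0.0260, -0.0208)
I·α + gyro = (-0.0500, -0.1300, 0.2000)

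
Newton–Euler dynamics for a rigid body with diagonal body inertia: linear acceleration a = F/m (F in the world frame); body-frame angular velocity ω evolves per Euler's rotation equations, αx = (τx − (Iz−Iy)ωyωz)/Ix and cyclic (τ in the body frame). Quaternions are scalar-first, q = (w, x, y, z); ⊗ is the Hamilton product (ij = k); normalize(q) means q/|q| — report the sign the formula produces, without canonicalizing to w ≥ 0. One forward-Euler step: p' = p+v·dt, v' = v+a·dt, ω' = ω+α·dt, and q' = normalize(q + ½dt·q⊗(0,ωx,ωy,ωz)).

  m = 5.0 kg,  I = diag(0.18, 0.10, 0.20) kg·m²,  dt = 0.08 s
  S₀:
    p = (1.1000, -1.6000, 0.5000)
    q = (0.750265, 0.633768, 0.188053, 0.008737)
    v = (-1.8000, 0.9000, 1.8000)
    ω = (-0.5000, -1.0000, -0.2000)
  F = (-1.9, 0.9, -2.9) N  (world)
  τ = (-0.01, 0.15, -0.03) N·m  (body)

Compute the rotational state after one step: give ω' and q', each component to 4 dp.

(τ − ω×Iω)/I = (-0.1667, 1.5200, 0.0500)
ω' = ω + α·dt = (-0.5133, -0.8784, -0.1960)
q⊗(0,ω) = (0.5066844, -0.4040061, -0.6278799, -0.6897945)
q' = normalize(q + ½dt·q⊗(0,ω)) = (0.7697, 0.6170, 0.1628, -0.0188)

ω' = (-0.5133, -0.8784, -0.1960)
q' = (0.7697, 0.6170, 0.1628, -0.0188)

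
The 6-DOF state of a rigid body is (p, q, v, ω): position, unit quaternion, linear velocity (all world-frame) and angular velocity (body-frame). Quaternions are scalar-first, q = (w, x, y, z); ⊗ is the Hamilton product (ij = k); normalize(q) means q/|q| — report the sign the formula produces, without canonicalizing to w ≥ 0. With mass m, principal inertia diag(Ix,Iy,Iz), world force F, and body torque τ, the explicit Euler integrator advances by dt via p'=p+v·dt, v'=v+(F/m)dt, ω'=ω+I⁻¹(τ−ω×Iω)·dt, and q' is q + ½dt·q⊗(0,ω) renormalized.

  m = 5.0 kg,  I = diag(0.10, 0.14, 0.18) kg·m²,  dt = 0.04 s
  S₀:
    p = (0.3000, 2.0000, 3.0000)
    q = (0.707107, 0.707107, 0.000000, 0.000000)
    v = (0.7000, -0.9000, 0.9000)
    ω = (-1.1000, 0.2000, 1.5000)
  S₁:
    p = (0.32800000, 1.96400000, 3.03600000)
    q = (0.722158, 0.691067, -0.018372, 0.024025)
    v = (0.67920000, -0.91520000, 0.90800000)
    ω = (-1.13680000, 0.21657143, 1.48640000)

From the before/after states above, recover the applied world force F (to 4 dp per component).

F = (-2.6000, -1.9000, 1.0000)

v₁ − v₀ = (-0.02080000, -0.01520000, 0.00800000)
m·(v₁−v₀)/dt = (-2.6000, -1.9000, 1.0000)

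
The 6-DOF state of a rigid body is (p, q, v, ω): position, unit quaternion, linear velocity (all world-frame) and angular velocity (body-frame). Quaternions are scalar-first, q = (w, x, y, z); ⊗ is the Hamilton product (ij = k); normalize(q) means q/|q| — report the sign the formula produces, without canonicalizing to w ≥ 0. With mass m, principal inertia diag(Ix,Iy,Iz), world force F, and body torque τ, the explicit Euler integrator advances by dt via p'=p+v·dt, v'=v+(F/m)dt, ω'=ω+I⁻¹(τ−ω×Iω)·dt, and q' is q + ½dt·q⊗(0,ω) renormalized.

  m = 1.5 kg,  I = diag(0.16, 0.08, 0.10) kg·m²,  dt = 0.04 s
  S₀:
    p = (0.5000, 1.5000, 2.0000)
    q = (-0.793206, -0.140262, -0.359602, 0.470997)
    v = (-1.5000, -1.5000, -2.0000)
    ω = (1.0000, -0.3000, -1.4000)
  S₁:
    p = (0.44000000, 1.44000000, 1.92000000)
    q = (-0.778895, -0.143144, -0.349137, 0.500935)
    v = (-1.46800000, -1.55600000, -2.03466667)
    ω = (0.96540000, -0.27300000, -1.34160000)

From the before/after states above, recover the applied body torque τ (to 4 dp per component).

ω₁ − ω₀ = (-0.03460000, 0.02700000, 0.05840000)
τ = I·(Δω/dt) + ω₀×(Iω₀) = (-0.1300, -0.0300, 0.1700)

τ = (-0.1300, -0.0300, 0.1700)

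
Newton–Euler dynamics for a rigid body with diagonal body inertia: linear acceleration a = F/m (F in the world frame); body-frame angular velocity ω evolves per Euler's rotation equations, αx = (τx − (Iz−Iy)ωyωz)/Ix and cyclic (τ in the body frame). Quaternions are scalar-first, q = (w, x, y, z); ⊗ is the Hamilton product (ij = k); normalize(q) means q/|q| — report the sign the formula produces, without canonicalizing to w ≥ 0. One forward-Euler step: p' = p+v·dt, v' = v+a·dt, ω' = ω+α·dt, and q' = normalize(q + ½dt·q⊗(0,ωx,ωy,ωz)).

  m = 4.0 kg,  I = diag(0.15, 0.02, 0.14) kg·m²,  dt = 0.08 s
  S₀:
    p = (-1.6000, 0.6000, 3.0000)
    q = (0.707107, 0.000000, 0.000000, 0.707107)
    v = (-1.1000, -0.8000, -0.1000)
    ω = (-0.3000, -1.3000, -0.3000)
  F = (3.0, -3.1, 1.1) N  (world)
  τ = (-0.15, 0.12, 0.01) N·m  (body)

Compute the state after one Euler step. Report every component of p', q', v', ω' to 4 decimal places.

a = (0.7500, -0.7750, 0.2750)
p + v·dt = (-1.6880, 0.5360, 2.9920)
new velocity v' = (-1.0400, -0.8620, -0.0780)
ω×(Iω) gyroscopic = (0.0468, 0.0009, -0.0507)
α = I⁻¹(τ − ω×Iω) = (-1.3120, 5.9550, 0.4336)
ω + α·dt = (-0.4050, -0.8236, -0.2653)
2q̇ = q⊗(0,ω) = (0.2121321, 0.7071070, -1.1313712, -0.2121321)
q + ½dt·q⊗(0,ω), renormalized = (0.7145, 0.0282, -0.0452, 0.6976)

p' = (-1.6880, 0.5360, 2.9920)
q' = (0.7145, 0.0282, -0.0452, 0.6976)
v' = (-1.0400, -0.8620, -0.0780)
ω' = (-0.4050, -0.8236, -0.2653)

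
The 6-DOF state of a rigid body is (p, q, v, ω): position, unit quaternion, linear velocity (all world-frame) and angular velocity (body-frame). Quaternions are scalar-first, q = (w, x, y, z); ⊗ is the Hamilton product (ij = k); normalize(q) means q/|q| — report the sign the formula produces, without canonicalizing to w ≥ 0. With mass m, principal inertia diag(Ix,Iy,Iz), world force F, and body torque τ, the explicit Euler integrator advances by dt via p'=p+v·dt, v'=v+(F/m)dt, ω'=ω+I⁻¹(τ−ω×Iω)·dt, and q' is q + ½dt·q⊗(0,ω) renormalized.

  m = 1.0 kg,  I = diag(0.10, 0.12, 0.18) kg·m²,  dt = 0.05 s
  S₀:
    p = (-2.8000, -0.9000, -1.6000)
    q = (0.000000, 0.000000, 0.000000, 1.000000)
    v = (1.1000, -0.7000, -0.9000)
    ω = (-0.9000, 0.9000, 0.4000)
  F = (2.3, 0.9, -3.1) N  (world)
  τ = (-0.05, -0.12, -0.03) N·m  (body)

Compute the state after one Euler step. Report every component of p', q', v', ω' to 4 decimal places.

p' = (-2.7450, -0.9350, -1.6450)
q' = (-0.0100, -0.0225, -0.0225, 0.9994)
v' = (1.2150, -0.6550, -1.0550)
ω' = (-0.9358, 0.8380, 0.3962)

precession coupling ω×(Iω) = (0.0216, 0.0288, -0.0162)
(τ − ω×Iω)/I = (-0.7160, -1.2400, -0.0767)
new body rate ω' = (-0.9358, 0.8380, 0.3962)
q⊗(0,ω) = (-0.4000000, -0.9000000, -0.9000000, 0.0000000)
updated quaternion q' = (-0.0100, -0.0225, -0.0225, 0.9994)
linear accel F/m = (2.3000, 0.9000, -3.1000)
new position p' = (-2.7450, -0.9350, -1.6450)
new velocity v' = (1.2150, -0.6550, -1.0550)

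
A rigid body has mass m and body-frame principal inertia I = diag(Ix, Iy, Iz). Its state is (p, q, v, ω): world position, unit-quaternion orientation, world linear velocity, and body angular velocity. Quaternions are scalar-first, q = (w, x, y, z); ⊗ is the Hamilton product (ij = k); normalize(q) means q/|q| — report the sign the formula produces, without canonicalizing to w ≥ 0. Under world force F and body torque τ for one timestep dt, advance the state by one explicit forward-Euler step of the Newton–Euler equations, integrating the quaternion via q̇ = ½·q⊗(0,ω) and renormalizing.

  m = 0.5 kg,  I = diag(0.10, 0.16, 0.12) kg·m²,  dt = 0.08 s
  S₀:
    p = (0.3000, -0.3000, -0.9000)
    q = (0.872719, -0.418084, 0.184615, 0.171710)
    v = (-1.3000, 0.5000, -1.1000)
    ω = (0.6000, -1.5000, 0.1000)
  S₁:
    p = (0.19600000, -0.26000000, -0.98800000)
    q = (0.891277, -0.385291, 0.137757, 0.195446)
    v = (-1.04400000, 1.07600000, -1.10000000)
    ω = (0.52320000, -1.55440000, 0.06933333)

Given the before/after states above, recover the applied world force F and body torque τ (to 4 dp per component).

F = (1.6000, 3.6000, 0.0000)
τ = (-0.0900, -0.1100, -0.1000)

Δv = v₁−v₀ = (0.25600000, 0.57600000, 0.00000000)
F = m·Δv/dt = (1.6000, 3.6000, 0.0000)
Δω = ω₁−ω₀ = (-0.07680000, -0.05440000, -0.03066667)
gyro term ω₀×Iω₀ = (0.0060, -0.0012, -0.0540)
I·α + gyro = (-0.0900, -0.1100, -0.1000)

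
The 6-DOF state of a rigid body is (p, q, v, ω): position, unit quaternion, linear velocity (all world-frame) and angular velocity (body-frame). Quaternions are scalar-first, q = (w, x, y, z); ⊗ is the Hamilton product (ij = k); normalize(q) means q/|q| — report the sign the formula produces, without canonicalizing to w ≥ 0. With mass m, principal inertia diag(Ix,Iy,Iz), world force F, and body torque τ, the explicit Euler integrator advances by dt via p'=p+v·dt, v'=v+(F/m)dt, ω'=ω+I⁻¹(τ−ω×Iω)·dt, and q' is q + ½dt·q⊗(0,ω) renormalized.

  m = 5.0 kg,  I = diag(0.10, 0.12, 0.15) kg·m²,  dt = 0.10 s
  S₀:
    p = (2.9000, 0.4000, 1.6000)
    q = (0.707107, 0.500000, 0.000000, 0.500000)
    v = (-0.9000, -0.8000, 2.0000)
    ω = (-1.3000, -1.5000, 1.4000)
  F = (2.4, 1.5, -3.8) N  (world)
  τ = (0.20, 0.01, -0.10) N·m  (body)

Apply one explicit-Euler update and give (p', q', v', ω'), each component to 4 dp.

a = F/m = (0.4800, 0.3000, -0.7600)
p + v·dt = (2.8100, 0.3200, 1.8000)
v' = v + a·dt = (-0.8520, -0.7700, 1.9240)
α = I⁻¹(τ − ω×Iω) = (2.6300, -0.6750, -0.9267)
ω' = ω + α·dt = (-1.0370, -1.5675, 1.3073)
Hamilton product q⊗(0,ω) = (-0.0500000, -0.1692391, -2.4106605, 0.2399498)
updated quaternion q' = (0.6995, 0.4880, -0.1197, 0.5083)

p' = (2.8100, 0.3200, 1.8000)
q' = (0.6995, 0.4880, -0.1197, 0.5083)
v' = (-0.8520, -0.7700, 1.9240)
ω' = (-1.0370, -1.5675, 1.3073)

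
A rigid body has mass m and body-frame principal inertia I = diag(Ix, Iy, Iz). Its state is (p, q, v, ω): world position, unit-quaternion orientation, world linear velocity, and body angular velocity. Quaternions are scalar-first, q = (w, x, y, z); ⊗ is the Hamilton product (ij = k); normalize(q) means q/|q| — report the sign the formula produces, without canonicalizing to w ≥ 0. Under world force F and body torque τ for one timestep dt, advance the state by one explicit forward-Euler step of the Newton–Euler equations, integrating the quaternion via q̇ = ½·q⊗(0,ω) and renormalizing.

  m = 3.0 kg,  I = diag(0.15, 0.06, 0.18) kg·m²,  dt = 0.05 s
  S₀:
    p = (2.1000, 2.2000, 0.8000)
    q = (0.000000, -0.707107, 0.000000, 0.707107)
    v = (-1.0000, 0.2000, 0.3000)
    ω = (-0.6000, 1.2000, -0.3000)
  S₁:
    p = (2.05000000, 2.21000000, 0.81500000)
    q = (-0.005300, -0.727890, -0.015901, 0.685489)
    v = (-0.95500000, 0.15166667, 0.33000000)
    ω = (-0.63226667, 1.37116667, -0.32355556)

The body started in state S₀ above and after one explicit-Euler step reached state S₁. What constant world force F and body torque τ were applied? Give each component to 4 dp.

Δω = ω₁−ω₀ = (-0.03226667, 0.17116667, -0.02355556)
τ = I·(Δω/dt) + ω₀×(Iω₀) = (-0.1400, 0.2000, -0.0200)
velocity change Δv = (0.04500000, -0.04833333, 0.03000000)
applied force F = (2.7000, -2.9000, 1.8000)

F = (2.7000, -2.9000, 1.8000)
τ = (-0.1400, 0.2000, -0.0200)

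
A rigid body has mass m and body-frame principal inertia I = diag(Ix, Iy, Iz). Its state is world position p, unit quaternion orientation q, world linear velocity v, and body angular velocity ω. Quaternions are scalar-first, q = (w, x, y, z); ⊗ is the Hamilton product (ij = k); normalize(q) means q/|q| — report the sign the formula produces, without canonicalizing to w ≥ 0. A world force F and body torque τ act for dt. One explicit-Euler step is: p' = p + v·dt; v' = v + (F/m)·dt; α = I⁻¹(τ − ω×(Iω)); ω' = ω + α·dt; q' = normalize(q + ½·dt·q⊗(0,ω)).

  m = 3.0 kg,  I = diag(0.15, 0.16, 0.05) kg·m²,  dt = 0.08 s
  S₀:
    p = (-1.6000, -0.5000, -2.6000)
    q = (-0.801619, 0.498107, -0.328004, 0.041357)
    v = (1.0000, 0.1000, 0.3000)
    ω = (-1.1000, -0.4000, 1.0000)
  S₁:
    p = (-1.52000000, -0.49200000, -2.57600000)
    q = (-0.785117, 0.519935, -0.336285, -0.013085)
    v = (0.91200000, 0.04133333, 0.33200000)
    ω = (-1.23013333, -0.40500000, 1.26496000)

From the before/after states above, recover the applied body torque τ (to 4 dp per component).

τ = (-0.2000, -0.1200, 0.1700)

Δω = ω₁−ω₀ = (-0.13013333, -0.00500000, 0.26496000)
ω₀×(Iω₀) = (0.0440, -0.1100, 0.0044)
τ = I·(Δω/dt) + ω₀×(Iω₀) = (-0.2000, -0.1200, 0.1700)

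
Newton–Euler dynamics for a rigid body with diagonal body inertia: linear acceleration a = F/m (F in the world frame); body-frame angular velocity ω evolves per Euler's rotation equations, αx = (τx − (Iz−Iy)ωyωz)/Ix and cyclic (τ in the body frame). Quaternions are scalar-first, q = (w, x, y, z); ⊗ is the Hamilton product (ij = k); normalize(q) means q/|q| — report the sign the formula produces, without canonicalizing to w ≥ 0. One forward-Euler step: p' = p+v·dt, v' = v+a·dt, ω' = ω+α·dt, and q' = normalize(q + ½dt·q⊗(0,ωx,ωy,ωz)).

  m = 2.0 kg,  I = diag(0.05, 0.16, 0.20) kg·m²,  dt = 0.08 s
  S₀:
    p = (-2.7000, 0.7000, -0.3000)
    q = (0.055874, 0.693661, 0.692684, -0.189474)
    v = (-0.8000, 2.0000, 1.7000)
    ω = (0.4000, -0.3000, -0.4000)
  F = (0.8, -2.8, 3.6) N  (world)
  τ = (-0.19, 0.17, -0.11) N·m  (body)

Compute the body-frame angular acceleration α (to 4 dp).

α = (-3.8960, 0.9125, -0.4840)

gyro term ω×Iω = (0.0048, 0.0240, -0.0132)
(τ − ω×Iω)/I = (-3.8960, 0.9125, -0.4840)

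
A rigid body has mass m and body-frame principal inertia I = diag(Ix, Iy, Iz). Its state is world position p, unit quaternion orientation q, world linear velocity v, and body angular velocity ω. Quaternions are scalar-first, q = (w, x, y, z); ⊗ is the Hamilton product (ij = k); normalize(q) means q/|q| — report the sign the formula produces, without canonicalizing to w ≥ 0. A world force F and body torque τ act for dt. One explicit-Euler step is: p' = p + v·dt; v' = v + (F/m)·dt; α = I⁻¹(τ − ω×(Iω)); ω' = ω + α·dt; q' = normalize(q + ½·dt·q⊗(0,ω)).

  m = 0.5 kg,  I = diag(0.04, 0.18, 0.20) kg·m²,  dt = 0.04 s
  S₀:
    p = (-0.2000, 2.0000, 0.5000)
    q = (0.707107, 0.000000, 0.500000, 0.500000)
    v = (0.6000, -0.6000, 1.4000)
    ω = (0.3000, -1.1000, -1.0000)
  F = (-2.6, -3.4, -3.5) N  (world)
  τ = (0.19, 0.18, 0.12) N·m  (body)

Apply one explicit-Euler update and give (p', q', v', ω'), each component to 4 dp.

a = F/m = (-5.2000, -6.8000, -7.0000)
p' = p + v·dt = (-0.1760, 1.9760, 0.5560)
v + (F/m)dt = (0.3920, -0.8720, 1.1200)
gyro term ω×Iω = (0.0220, 0.0480, -0.0462)
(τ − ω×Iω)/I = (4.2000, 0.7333, 0.8310)
new body rate ω' = (0.4680, -1.0707, -0.9668)
Hamilton product q⊗(0,ω) = (1.0500000, 0.2621321, -0.6278177, -0.8571070)
updated quaternion q' = (0.7278, 0.0052, 0.4872, 0.4826)

p' = (-0.1760, 1.9760, 0.5560)
q' = (0.7278, 0.0052, 0.4872, 0.4826)
v' = (0.3920, -0.8720, 1.1200)
ω' = (0.4680, -1.0707, -0.9668)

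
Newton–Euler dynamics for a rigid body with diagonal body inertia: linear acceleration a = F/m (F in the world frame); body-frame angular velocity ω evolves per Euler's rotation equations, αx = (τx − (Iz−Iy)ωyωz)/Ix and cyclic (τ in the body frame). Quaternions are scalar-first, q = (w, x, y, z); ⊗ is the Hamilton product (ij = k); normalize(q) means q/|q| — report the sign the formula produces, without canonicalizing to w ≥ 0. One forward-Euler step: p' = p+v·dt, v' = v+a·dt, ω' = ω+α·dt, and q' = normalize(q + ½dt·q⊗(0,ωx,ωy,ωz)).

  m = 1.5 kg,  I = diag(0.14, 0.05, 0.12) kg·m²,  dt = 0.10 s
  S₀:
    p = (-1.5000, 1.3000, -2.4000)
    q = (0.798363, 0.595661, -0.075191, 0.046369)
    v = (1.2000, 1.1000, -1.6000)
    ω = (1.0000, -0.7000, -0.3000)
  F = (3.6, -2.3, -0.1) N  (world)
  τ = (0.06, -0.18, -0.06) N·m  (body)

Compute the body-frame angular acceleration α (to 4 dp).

ω×(Iω) gyroscopic = (0.0147, -0.0060, 0.0630)
angular accel α = (0.3236, -3.4800, -1.0250)

α = (0.3236, -3.4800, -1.0250)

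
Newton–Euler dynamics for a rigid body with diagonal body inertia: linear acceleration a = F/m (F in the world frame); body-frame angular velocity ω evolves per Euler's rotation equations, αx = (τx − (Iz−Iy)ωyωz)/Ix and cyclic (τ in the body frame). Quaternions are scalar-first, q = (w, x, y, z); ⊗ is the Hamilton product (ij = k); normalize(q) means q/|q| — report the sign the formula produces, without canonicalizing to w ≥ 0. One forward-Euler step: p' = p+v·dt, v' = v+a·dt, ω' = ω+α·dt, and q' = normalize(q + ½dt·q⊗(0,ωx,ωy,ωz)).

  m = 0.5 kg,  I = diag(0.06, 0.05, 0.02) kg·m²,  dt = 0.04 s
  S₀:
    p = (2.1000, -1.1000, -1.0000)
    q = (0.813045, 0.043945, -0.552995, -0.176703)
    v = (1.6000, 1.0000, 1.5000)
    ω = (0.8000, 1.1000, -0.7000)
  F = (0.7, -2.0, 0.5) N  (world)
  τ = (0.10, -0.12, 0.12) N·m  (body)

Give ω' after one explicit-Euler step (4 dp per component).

ω×(Iω) gyroscopic = (0.0231, -0.0224, -0.0088)
angular accel α = (1.2817, -1.9520, 6.4400)
ω + α·dt = (0.8513, 1.0219, -0.4424)

ω' = (0.8513, 1.0219, -0.4424)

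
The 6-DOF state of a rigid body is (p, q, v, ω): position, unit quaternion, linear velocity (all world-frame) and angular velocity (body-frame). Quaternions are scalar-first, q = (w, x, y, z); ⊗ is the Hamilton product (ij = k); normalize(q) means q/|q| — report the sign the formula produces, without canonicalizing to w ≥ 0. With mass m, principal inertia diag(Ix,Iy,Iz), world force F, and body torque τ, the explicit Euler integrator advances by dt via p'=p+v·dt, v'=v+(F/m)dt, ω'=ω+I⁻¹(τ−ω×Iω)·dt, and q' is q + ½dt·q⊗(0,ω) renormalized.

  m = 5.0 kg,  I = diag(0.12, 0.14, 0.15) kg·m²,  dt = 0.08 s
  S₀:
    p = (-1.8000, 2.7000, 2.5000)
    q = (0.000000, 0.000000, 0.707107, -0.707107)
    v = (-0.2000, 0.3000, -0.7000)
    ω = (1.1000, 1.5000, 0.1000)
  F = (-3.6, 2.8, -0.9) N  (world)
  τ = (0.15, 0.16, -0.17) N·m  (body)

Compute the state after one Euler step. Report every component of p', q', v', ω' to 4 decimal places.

p' = (-1.8160, 2.7240, 2.4440)
q' = (-0.0395, 0.0451, 0.6741, -0.7362)
v' = (-0.2576, 0.3448, -0.7144)
ω' = (1.1990, 1.5933, -0.0083)

(τ − ω×Iω)/I = (1.2375, 1.1664, -1.3533)
new body rate ω' = (1.1990, 1.5933, -0.0083)
q⊗(0,ω) = (-0.9899498, 1.1313712, -0.7778177, -0.7778177)
q + ½dt·q⊗(0,ω), renormalized = (-0.0395, 0.0451, 0.6741, -0.7362)
linear accel F/m = (-0.7200, 0.5600, -0.1800)
p' = p + v·dt = (-1.8160, 2.7240, 2.4440)
new velocity v' = (-0.2576, 0.3448, -0.7144)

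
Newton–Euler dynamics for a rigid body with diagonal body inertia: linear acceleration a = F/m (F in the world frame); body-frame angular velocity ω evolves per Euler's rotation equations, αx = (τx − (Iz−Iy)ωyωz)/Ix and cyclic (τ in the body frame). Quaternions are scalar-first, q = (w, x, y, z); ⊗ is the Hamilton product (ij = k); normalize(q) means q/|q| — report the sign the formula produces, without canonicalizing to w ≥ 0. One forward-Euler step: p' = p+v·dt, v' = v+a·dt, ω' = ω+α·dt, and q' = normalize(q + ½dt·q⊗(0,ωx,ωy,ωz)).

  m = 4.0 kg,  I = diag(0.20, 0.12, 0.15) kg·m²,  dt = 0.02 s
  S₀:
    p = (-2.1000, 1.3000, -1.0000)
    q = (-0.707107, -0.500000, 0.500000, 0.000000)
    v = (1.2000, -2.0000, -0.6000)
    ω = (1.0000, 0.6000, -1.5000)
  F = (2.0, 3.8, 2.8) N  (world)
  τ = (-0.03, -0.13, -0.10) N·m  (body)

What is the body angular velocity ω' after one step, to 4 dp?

angular accel α = (-0.0150, -0.4583, -0.3467)
ω' = ω + α·dt = (0.9997, 0.5908, -1.5069)

ω' = (0.9997, 0.5908, -1.5069)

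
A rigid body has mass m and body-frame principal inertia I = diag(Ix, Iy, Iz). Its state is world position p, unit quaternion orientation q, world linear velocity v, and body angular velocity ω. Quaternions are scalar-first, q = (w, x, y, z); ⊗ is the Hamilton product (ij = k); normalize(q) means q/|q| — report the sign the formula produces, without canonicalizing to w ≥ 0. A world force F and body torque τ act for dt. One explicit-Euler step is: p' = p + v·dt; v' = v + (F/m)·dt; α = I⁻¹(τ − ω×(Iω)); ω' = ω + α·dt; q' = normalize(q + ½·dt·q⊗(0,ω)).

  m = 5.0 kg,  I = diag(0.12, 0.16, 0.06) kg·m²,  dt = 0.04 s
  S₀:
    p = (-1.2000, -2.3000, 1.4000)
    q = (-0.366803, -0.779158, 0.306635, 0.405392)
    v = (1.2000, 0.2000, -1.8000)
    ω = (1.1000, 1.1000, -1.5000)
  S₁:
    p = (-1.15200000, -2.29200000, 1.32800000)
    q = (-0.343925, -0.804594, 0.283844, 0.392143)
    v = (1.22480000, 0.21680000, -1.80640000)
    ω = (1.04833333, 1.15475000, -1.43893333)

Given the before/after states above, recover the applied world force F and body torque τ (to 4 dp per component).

velocity change Δv = (0.02480000, 0.01680000, -0.00640000)
F = m·Δv/dt = (3.1000, 2.1000, -0.8000)
rate change Δω = (-0.05166667, 0.05475000, 0.06106667)
I·α + gyro = (0.0100, 0.1200, 0.1400)

F = (3.1000, 2.1000, -0.8000)
τ = (0.0100, 0.1200, 0.1400)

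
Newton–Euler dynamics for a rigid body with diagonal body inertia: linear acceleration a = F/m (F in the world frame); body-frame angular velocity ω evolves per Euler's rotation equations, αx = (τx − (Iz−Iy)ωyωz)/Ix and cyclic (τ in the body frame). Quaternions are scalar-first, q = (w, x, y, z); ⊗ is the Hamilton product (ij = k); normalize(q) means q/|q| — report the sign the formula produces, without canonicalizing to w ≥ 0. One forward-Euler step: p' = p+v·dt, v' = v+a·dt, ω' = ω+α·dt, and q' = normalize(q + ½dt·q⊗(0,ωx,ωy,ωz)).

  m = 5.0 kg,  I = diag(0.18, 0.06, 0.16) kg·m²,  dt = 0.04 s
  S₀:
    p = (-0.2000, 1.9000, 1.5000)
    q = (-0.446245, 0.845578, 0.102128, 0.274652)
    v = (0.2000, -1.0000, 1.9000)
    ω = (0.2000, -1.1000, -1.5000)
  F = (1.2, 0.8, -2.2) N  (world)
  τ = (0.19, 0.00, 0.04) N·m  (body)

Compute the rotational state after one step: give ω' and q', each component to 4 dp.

angular accel α = (0.1389, 0.1000, 0.0850)
ω + α·dt = (0.2056, -1.0960, -1.4966)
q⊗(0,ω) = (0.3552032, 0.0596762, 1.8141669, -0.2811939)
q' = normalize(q + ½dt·q⊗(0,ω)) = (-0.4388, 0.8462, 0.1383, 0.2688)

ω' = (0.2056, -1.0960, -1.4966)
q' = (-0.4388, 0.8462, 0.1383, 0.2688)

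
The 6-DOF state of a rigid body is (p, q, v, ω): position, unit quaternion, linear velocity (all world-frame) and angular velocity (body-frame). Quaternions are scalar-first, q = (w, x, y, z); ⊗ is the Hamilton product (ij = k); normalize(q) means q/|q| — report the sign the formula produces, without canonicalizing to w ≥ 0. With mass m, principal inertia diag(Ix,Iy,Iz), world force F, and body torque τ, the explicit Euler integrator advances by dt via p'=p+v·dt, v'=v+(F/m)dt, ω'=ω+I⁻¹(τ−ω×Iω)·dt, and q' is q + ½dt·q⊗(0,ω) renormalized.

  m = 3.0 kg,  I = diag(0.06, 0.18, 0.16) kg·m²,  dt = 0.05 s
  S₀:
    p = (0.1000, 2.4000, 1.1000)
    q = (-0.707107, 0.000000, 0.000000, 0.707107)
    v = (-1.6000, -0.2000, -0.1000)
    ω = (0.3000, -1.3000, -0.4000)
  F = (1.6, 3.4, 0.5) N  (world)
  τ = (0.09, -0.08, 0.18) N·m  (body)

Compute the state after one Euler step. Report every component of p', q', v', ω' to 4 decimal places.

p' = (0.0200, 2.3900, 1.0950)
q' = (-0.6996, 0.0177, 0.0283, 0.7137)
v' = (-1.5733, -0.1433, -0.0917)
ω' = (0.3837, -1.3256, -0.3291)

ω×(Iω) gyroscopic = (-0.0104, 0.0120, -0.0468)
angular accel α = (1.6733, -0.5111, 1.4175)
ω' = ω + α·dt = (0.3837, -1.3256, -0.3291)
Hamilton product q⊗(0,ω) = (0.2828428, 0.7071070, 1.1313712, 0.2828428)
q + ½dt·q⊗(0,ω), renormalized = (-0.6996, 0.0177, 0.0283, 0.7137)
new position p' = (0.0200, 2.3900, 1.0950)
new velocity v' = (-1.5733, -0.1433, -0.0917)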